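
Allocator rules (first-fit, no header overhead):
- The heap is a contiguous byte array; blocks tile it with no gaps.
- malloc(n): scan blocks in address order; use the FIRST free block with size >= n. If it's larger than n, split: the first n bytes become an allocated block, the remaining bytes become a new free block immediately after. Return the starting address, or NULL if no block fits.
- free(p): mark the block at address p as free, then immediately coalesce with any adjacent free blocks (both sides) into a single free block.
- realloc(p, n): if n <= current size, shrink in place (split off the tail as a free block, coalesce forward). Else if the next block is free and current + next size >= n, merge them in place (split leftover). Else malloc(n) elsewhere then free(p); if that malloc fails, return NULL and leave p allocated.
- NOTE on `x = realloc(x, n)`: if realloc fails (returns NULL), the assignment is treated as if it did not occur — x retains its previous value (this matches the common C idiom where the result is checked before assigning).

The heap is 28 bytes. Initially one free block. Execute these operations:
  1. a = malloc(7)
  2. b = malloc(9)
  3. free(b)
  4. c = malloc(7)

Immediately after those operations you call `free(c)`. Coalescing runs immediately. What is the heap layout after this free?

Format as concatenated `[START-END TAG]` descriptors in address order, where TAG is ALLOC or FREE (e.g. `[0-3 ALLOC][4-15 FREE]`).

Answer: [0-6 ALLOC][7-27 FREE]

Derivation:
Op 1: a = malloc(7) -> a = 0; heap: [0-6 ALLOC][7-27 FREE]
Op 2: b = malloc(9) -> b = 7; heap: [0-6 ALLOC][7-15 ALLOC][16-27 FREE]
Op 3: free(b) -> (freed b); heap: [0-6 ALLOC][7-27 FREE]
Op 4: c = malloc(7) -> c = 7; heap: [0-6 ALLOC][7-13 ALLOC][14-27 FREE]
free(c): c = 7 -> block [7-13 ALLOC]; mark free, coalesce with adjacent free neighbors -> [0-6 ALLOC][7-27 FREE]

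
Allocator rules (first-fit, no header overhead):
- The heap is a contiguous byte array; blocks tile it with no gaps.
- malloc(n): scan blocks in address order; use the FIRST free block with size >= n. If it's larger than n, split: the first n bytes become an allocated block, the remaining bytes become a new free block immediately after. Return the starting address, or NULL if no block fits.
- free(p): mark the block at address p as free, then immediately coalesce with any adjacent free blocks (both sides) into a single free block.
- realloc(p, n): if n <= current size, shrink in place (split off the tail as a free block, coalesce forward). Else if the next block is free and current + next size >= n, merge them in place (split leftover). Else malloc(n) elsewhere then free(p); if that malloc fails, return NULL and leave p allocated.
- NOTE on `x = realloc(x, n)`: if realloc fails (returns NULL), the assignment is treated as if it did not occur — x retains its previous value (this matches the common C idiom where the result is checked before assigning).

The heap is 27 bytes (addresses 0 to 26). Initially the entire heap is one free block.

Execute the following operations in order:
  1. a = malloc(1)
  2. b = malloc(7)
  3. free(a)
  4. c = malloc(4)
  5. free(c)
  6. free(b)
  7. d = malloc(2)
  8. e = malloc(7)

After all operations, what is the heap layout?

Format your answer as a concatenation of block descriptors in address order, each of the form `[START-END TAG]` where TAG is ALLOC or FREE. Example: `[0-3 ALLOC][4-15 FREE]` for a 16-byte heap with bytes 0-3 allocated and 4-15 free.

Op 1: a = malloc(1) -> a = 0; heap: [0-0 ALLOC][1-26 FREE]
Op 2: b = malloc(7) -> b = 1; heap: [0-0 ALLOC][1-7 ALLOC][8-26 FREE]
Op 3: free(a) -> (freed a); heap: [0-0 FREE][1-7 ALLOC][8-26 FREE]
Op 4: c = malloc(4) -> c = 8; heap: [0-0 FREE][1-7 ALLOC][8-11 ALLOC][12-26 FREE]
Op 5: free(c) -> (freed c); heap: [0-0 FREE][1-7 ALLOC][8-26 FREE]
Op 6: free(b) -> (freed b); heap: [0-26 FREE]
Op 7: d = malloc(2) -> d = 0; heap: [0-1 ALLOC][2-26 FREE]
Op 8: e = malloc(7) -> e = 2; heap: [0-1 ALLOC][2-8 ALLOC][9-26 FREE]

Answer: [0-1 ALLOC][2-8 ALLOC][9-26 FREE]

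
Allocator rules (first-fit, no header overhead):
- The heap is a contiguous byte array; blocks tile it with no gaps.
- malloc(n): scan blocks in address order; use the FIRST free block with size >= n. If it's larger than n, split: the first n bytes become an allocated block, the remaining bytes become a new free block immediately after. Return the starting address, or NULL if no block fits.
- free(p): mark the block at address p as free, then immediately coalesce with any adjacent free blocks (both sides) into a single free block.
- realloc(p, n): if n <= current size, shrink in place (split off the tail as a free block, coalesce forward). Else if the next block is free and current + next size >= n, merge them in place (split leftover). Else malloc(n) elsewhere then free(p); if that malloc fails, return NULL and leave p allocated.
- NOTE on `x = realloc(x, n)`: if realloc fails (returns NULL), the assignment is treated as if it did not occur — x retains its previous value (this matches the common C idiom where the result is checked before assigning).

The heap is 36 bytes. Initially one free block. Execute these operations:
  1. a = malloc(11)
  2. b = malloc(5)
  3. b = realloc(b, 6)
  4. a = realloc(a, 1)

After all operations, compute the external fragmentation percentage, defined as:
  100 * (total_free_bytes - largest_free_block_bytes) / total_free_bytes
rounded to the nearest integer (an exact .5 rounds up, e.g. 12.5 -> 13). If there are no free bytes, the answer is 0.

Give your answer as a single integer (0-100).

Op 1: a = malloc(11) -> a = 0; heap: [0-10 ALLOC][11-35 FREE]
Op 2: b = malloc(5) -> b = 11; heap: [0-10 ALLOC][11-15 ALLOC][16-35 FREE]
Op 3: b = realloc(b, 6) -> b = 11; heap: [0-10 ALLOC][11-16 ALLOC][17-35 FREE]
Op 4: a = realloc(a, 1) -> a = 0; heap: [0-0 ALLOC][1-10 FREE][11-16 ALLOC][17-35 FREE]
Free blocks: [10 19] total_free=29 largest=19 -> 100*(29-19)/29 = 1000/29 ≈ 34.483 -> rounds to 34

Answer: 34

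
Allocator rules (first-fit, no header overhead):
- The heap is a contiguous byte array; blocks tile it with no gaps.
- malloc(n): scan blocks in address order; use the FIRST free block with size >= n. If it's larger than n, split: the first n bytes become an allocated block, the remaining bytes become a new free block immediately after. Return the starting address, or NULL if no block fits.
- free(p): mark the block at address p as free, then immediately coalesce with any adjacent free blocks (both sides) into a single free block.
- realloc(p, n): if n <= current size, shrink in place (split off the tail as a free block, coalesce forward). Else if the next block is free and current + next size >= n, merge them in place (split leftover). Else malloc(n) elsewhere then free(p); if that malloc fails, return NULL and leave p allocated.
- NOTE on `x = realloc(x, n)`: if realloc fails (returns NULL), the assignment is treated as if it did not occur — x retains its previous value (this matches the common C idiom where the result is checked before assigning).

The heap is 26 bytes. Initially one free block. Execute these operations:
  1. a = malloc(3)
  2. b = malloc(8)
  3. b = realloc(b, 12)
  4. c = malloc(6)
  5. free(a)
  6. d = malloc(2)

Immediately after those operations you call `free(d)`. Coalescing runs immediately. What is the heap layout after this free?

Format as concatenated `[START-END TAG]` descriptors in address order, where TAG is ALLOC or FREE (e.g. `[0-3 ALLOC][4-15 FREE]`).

Answer: [0-2 FREE][3-14 ALLOC][15-20 ALLOC][21-25 FREE]

Derivation:
Op 1: a = malloc(3) -> a = 0; heap: [0-2 ALLOC][3-25 FREE]
Op 2: b = malloc(8) -> b = 3; heap: [0-2 ALLOC][3-10 ALLOC][11-25 FREE]
Op 3: b = realloc(b, 12) -> b = 3; heap: [0-2 ALLOC][3-14 ALLOC][15-25 FREE]
Op 4: c = malloc(6) -> c = 15; heap: [0-2 ALLOC][3-14 ALLOC][15-20 ALLOC][21-25 FREE]
Op 5: free(a) -> (freed a); heap: [0-2 FREE][3-14 ALLOC][15-20 ALLOC][21-25 FREE]
Op 6: d = malloc(2) -> d = 0; heap: [0-1 ALLOC][2-2 FREE][3-14 ALLOC][15-20 ALLOC][21-25 FREE]
free(d): d = 0 -> block [0-1 ALLOC]; mark free, coalesce with adjacent free neighbors -> [0-2 FREE][3-14 ALLOC][15-20 ALLOC][21-25 FREE]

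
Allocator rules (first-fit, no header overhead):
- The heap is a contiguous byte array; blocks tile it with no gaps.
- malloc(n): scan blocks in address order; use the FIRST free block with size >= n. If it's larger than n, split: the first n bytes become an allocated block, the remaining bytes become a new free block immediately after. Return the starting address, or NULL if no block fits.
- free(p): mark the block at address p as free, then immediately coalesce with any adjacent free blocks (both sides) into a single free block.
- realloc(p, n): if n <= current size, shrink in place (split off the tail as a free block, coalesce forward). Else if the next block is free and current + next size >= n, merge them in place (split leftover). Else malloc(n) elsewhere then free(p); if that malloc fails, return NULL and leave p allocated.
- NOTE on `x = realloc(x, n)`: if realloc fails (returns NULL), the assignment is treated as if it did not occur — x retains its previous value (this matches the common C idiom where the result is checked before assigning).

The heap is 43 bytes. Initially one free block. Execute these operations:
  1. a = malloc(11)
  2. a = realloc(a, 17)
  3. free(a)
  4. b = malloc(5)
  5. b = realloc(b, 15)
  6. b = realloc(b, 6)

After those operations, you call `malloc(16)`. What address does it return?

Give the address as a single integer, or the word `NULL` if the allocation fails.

Op 1: a = malloc(11) -> a = 0; heap: [0-10 ALLOC][11-42 FREE]
Op 2: a = realloc(a, 17) -> a = 0; heap: [0-16 ALLOC][17-42 FREE]
Op 3: free(a) -> (freed a); heap: [0-42 FREE]
Op 4: b = malloc(5) -> b = 0; heap: [0-4 ALLOC][5-42 FREE]
Op 5: b = realloc(b, 15) -> b = 0; heap: [0-14 ALLOC][15-42 FREE]
Op 6: b = realloc(b, 6) -> b = 0; heap: [0-5 ALLOC][6-42 FREE]
malloc(16): first-fit scan over [0-5 ALLOC][6-42 FREE] -> 6

Answer: 6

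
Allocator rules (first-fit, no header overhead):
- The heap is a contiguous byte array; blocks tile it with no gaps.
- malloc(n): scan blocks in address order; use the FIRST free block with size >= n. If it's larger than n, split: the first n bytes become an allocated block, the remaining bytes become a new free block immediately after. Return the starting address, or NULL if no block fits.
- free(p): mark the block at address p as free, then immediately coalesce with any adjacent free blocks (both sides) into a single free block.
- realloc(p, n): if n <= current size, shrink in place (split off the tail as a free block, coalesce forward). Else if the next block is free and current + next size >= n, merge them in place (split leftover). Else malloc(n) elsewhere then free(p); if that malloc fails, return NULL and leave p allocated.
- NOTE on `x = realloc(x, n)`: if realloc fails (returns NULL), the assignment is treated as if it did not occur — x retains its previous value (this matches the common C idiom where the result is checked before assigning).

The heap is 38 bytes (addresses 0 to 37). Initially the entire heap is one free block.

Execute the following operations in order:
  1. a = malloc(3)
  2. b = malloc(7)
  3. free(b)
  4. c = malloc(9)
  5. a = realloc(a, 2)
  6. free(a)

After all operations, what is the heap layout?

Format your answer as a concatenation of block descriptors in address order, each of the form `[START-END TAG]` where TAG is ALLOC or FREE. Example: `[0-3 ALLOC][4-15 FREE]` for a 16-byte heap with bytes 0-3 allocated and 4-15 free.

Answer: [0-2 FREE][3-11 ALLOC][12-37 FREE]

Derivation:
Op 1: a = malloc(3) -> a = 0; heap: [0-2 ALLOC][3-37 FREE]
Op 2: b = malloc(7) -> b = 3; heap: [0-2 ALLOC][3-9 ALLOC][10-37 FREE]
Op 3: free(b) -> (freed b); heap: [0-2 ALLOC][3-37 FREE]
Op 4: c = malloc(9) -> c = 3; heap: [0-2 ALLOC][3-11 ALLOC][12-37 FREE]
Op 5: a = realloc(a, 2) -> a = 0; heap: [0-1 ALLOC][2-2 FREE][3-11 ALLOC][12-37 FREE]
Op 6: free(a) -> (freed a); heap: [0-2 FREE][3-11 ALLOC][12-37 FREE]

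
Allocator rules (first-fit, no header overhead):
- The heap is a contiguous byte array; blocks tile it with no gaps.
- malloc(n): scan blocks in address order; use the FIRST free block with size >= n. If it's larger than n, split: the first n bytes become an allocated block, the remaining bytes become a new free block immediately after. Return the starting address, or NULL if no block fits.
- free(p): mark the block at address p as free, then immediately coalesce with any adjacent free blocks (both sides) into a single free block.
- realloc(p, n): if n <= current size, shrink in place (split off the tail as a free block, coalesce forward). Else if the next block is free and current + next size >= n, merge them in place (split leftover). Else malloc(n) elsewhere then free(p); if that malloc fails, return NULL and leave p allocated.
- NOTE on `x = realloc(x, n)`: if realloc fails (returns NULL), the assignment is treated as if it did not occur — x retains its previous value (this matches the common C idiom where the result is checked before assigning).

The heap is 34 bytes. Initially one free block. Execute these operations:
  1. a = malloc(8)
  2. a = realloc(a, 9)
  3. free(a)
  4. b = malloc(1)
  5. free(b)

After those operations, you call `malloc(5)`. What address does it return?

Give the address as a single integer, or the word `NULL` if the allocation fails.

Answer: 0

Derivation:
Op 1: a = malloc(8) -> a = 0; heap: [0-7 ALLOC][8-33 FREE]
Op 2: a = realloc(a, 9) -> a = 0; heap: [0-8 ALLOC][9-33 FREE]
Op 3: free(a) -> (freed a); heap: [0-33 FREE]
Op 4: b = malloc(1) -> b = 0; heap: [0-0 ALLOC][1-33 FREE]
Op 5: free(b) -> (freed b); heap: [0-33 FREE]
malloc(5): first-fit scan over [0-33 FREE] -> 0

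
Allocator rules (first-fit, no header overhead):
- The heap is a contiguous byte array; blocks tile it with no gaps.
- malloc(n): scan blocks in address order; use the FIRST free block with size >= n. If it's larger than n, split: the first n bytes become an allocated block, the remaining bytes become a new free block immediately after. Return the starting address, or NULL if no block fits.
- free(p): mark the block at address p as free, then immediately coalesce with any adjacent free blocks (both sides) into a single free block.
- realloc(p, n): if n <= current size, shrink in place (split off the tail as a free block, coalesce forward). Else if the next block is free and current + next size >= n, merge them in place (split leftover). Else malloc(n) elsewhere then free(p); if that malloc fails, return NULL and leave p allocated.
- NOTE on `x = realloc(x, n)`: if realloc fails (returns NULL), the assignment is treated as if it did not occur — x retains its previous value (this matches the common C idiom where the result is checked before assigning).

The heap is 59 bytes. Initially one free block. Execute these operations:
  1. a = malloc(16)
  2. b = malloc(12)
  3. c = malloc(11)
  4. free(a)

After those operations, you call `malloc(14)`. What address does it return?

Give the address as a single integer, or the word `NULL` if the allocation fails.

Answer: 0

Derivation:
Op 1: a = malloc(16) -> a = 0; heap: [0-15 ALLOC][16-58 FREE]
Op 2: b = malloc(12) -> b = 16; heap: [0-15 ALLOC][16-27 ALLOC][28-58 FREE]
Op 3: c = malloc(11) -> c = 28; heap: [0-15 ALLOC][16-27 ALLOC][28-38 ALLOC][39-58 FREE]
Op 4: free(a) -> (freed a); heap: [0-15 FREE][16-27 ALLOC][28-38 ALLOC][39-58 FREE]
malloc(14): first-fit scan over [0-15 FREE][16-27 ALLOC][28-38 ALLOC][39-58 FREE] -> 0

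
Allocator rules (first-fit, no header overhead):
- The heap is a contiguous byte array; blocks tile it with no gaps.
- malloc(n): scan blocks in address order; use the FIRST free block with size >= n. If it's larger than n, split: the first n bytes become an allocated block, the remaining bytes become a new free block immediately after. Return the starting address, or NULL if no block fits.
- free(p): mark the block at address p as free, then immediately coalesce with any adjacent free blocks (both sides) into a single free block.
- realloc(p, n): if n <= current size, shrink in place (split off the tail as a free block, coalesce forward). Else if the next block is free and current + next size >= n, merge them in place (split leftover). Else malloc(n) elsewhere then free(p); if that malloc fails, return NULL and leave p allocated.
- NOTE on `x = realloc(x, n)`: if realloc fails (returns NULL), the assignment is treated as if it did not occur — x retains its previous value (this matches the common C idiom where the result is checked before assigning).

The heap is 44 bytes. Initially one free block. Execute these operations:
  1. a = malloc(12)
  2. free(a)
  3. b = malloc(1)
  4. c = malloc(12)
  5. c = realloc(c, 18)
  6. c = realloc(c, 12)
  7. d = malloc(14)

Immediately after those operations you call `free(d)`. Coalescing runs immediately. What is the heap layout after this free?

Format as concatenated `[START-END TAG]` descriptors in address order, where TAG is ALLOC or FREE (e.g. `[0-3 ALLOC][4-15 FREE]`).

Op 1: a = malloc(12) -> a = 0; heap: [0-11 ALLOC][12-43 FREE]
Op 2: free(a) -> (freed a); heap: [0-43 FREE]
Op 3: b = malloc(1) -> b = 0; heap: [0-0 ALLOC][1-43 FREE]
Op 4: c = malloc(12) -> c = 1; heap: [0-0 ALLOC][1-12 ALLOC][13-43 FREE]
Op 5: c = realloc(c, 18) -> c = 1; heap: [0-0 ALLOC][1-18 ALLOC][19-43 FREE]
Op 6: c = realloc(c, 12) -> c = 1; heap: [0-0 ALLOC][1-12 ALLOC][13-43 FREE]
Op 7: d = malloc(14) -> d = 13; heap: [0-0 ALLOC][1-12 ALLOC][13-26 ALLOC][27-43 FREE]
free(d): d = 13 -> block [13-26 ALLOC]; mark free, coalesce with adjacent free neighbors -> [0-0 ALLOC][1-12 ALLOC][13-43 FREE]

Answer: [0-0 ALLOC][1-12 ALLOC][13-43 FREE]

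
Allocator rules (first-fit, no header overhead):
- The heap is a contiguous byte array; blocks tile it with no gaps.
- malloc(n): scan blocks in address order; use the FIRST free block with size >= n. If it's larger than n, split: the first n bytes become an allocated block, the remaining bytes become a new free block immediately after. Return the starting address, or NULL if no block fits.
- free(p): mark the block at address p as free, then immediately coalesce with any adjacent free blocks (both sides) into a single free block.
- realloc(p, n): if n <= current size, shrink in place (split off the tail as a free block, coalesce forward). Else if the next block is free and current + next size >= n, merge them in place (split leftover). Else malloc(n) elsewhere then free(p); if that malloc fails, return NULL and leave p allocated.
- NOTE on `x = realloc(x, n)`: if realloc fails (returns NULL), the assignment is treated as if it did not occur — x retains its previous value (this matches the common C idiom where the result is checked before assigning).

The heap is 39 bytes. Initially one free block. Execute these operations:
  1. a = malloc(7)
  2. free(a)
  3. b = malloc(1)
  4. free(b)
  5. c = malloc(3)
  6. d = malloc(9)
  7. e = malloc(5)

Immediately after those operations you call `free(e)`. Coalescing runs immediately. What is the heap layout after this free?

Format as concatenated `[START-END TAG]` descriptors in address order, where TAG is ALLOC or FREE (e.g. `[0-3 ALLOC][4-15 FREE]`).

Op 1: a = malloc(7) -> a = 0; heap: [0-6 ALLOC][7-38 FREE]
Op 2: free(a) -> (freed a); heap: [0-38 FREE]
Op 3: b = malloc(1) -> b = 0; heap: [0-0 ALLOC][1-38 FREE]
Op 4: free(b) -> (freed b); heap: [0-38 FREE]
Op 5: c = malloc(3) -> c = 0; heap: [0-2 ALLOC][3-38 FREE]
Op 6: d = malloc(9) -> d = 3; heap: [0-2 ALLOC][3-11 ALLOC][12-38 FREE]
Op 7: e = malloc(5) -> e = 12; heap: [0-2 ALLOC][3-11 ALLOC][12-16 ALLOC][17-38 FREE]
free(e): e = 12 -> block [12-16 ALLOC]; mark free, coalesce with adjacent free neighbors -> [0-2 ALLOC][3-11 ALLOC][12-38 FREE]

Answer: [0-2 ALLOC][3-11 ALLOC][12-38 FREE]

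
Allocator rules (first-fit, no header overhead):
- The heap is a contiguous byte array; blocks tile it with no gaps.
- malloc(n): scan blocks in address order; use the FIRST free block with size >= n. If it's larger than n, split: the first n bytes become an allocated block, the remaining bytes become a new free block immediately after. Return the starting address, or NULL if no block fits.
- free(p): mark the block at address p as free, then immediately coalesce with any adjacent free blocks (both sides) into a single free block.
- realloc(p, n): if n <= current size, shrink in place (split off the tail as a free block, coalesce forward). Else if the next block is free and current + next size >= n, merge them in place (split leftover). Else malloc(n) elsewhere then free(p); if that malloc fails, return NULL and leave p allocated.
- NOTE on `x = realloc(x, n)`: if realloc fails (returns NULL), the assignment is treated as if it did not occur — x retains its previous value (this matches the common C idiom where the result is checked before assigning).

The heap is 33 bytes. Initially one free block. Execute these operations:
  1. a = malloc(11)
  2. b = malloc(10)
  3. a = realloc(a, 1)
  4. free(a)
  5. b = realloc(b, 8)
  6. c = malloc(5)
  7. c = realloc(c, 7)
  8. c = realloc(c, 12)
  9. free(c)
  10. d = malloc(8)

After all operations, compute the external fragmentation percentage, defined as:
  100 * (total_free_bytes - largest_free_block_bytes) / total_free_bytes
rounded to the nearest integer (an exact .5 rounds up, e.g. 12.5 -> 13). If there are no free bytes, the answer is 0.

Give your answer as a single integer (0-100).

Answer: 18

Derivation:
Op 1: a = malloc(11) -> a = 0; heap: [0-10 ALLOC][11-32 FREE]
Op 2: b = malloc(10) -> b = 11; heap: [0-10 ALLOC][11-20 ALLOC][21-32 FREE]
Op 3: a = realloc(a, 1) -> a = 0; heap: [0-0 ALLOC][1-10 FREE][11-20 ALLOC][21-32 FREE]
Op 4: free(a) -> (freed a); heap: [0-10 FREE][11-20 ALLOC][21-32 FREE]
Op 5: b = realloc(b, 8) -> b = 11; heap: [0-10 FREE][11-18 ALLOC][19-32 FREE]
Op 6: c = malloc(5) -> c = 0; heap: [0-4 ALLOC][5-10 FREE][11-18 ALLOC][19-32 FREE]
Op 7: c = realloc(c, 7) -> c = 0; heap: [0-6 ALLOC][7-10 FREE][11-18 ALLOC][19-32 FREE]
Op 8: c = realloc(c, 12) -> c = 19; heap: [0-10 FREE][11-18 ALLOC][19-30 ALLOC][31-32 FREE]
Op 9: free(c) -> (freed c); heap: [0-10 FREE][11-18 ALLOC][19-32 FREE]
Op 10: d = malloc(8) -> d = 0; heap: [0-7 ALLOC][8-10 FREE][11-18 ALLOC][19-32 FREE]
Free blocks: [3 14] total_free=17 largest=14 -> 100*(17-14)/17 = 300/17 ≈ 17.647 -> rounds to 18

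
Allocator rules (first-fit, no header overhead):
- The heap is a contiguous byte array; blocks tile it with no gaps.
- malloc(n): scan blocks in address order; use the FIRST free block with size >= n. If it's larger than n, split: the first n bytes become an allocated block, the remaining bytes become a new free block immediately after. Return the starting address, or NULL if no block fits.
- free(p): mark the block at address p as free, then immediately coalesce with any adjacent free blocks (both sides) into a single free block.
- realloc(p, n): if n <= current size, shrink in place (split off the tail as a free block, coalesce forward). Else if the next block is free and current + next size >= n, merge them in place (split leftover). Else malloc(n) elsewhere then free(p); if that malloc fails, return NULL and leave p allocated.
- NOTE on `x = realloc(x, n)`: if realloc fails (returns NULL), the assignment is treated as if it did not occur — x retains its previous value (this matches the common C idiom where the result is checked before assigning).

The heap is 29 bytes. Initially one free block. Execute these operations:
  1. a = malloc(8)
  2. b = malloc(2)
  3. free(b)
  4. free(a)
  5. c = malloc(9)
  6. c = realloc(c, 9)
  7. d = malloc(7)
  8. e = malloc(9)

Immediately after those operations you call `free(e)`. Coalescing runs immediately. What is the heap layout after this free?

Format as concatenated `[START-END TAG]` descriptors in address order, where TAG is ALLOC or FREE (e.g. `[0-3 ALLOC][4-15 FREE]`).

Op 1: a = malloc(8) -> a = 0; heap: [0-7 ALLOC][8-28 FREE]
Op 2: b = malloc(2) -> b = 8; heap: [0-7 ALLOC][8-9 ALLOC][10-28 FREE]
Op 3: free(b) -> (freed b); heap: [0-7 ALLOC][8-28 FREE]
Op 4: free(a) -> (freed a); heap: [0-28 FREE]
Op 5: c = malloc(9) -> c = 0; heap: [0-8 ALLOC][9-28 FREE]
Op 6: c = realloc(c, 9) -> c = 0; heap: [0-8 ALLOC][9-28 FREE]
Op 7: d = malloc(7) -> d = 9; heap: [0-8 ALLOC][9-15 ALLOC][16-28 FREE]
Op 8: e = malloc(9) -> e = 16; heap: [0-8 ALLOC][9-15 ALLOC][16-24 ALLOC][25-28 FREE]
free(e): e = 16 -> block [16-24 ALLOC]; mark free, coalesce with adjacent free neighbors -> [0-8 ALLOC][9-15 ALLOC][16-28 FREE]

Answer: [0-8 ALLOC][9-15 ALLOC][16-28 FREE]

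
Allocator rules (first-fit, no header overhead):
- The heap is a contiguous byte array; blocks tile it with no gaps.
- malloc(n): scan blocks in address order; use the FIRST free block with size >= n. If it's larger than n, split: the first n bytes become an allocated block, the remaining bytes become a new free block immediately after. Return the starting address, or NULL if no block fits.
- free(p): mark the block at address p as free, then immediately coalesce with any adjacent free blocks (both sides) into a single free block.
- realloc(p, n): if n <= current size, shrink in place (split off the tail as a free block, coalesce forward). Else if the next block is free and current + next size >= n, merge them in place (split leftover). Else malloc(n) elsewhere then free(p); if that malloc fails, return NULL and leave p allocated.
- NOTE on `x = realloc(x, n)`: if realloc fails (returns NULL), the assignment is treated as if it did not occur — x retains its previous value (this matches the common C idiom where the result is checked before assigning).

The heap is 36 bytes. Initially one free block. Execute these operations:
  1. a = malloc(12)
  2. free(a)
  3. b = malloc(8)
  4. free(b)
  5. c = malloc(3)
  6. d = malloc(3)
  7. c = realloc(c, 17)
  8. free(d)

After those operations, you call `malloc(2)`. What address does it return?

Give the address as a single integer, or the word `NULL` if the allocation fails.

Answer: 0

Derivation:
Op 1: a = malloc(12) -> a = 0; heap: [0-11 ALLOC][12-35 FREE]
Op 2: free(a) -> (freed a); heap: [0-35 FREE]
Op 3: b = malloc(8) -> b = 0; heap: [0-7 ALLOC][8-35 FREE]
Op 4: free(b) -> (freed b); heap: [0-35 FREE]
Op 5: c = malloc(3) -> c = 0; heap: [0-2 ALLOC][3-35 FREE]
Op 6: d = malloc(3) -> d = 3; heap: [0-2 ALLOC][3-5 ALLOC][6-35 FREE]
Op 7: c = realloc(c, 17) -> c = 6; heap: [0-2 FREE][3-5 ALLOC][6-22 ALLOC][23-35 FREE]
Op 8: free(d) -> (freed d); heap: [0-5 FREE][6-22 ALLOC][23-35 FREE]
malloc(2): first-fit scan over [0-5 FREE][6-22 ALLOC][23-35 FREE] -> 0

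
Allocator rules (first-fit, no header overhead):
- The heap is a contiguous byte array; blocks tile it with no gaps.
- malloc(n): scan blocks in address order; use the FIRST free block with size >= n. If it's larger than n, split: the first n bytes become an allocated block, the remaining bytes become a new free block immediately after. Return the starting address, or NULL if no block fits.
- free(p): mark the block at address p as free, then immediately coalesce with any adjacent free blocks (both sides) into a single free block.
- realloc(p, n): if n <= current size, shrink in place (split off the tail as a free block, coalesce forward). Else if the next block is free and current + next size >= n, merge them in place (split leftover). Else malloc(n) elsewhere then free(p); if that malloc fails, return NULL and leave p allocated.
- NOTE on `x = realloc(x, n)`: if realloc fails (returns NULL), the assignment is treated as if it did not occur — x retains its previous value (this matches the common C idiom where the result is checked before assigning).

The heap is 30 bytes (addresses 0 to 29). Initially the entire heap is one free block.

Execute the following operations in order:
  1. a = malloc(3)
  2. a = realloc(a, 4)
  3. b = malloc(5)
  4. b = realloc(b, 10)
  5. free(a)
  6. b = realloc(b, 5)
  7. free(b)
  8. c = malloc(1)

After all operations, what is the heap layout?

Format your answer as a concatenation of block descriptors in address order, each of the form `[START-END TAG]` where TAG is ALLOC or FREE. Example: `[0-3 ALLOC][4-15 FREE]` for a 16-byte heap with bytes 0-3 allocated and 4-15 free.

Answer: [0-0 ALLOC][1-29 FREE]

Derivation:
Op 1: a = malloc(3) -> a = 0; heap: [0-2 ALLOC][3-29 FREE]
Op 2: a = realloc(a, 4) -> a = 0; heap: [0-3 ALLOC][4-29 FREE]
Op 3: b = malloc(5) -> b = 4; heap: [0-3 ALLOC][4-8 ALLOC][9-29 FREE]
Op 4: b = realloc(b, 10) -> b = 4; heap: [0-3 ALLOC][4-13 ALLOC][14-29 FREE]
Op 5: free(a) -> (freed a); heap: [0-3 FREE][4-13 ALLOC][14-29 FREE]
Op 6: b = realloc(b, 5) -> b = 4; heap: [0-3 FREE][4-8 ALLOC][9-29 FREE]
Op 7: free(b) -> (freed b); heap: [0-29 FREE]
Op 8: c = malloc(1) -> c = 0; heap: [0-0 ALLOC][1-29 FREE]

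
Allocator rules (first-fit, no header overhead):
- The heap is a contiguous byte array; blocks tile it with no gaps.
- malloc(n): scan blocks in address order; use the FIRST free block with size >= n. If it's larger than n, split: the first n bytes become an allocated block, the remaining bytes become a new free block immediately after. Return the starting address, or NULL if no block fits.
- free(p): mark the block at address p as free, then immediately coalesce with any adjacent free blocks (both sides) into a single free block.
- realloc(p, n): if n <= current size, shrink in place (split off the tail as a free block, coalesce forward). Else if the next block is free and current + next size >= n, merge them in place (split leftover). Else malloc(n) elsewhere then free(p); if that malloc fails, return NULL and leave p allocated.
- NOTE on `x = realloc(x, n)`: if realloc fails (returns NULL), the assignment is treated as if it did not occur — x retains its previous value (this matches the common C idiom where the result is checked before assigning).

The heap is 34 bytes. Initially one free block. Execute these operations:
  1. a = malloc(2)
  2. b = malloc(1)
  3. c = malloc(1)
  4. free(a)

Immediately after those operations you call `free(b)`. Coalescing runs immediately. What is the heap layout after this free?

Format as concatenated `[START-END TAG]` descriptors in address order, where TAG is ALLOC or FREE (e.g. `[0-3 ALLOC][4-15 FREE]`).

Answer: [0-2 FREE][3-3 ALLOC][4-33 FREE]

Derivation:
Op 1: a = malloc(2) -> a = 0; heap: [0-1 ALLOC][2-33 FREE]
Op 2: b = malloc(1) -> b = 2; heap: [0-1 ALLOC][2-2 ALLOC][3-33 FREE]
Op 3: c = malloc(1) -> c = 3; heap: [0-1 ALLOC][2-2 ALLOC][3-3 ALLOC][4-33 FREE]
Op 4: free(a) -> (freed a); heap: [0-1 FREE][2-2 ALLOC][3-3 ALLOC][4-33 FREE]
free(b): b = 2 -> block [2-2 ALLOC]; mark free, coalesce with adjacent free neighbors -> [0-2 FREE][3-3 ALLOC][4-33 FREE]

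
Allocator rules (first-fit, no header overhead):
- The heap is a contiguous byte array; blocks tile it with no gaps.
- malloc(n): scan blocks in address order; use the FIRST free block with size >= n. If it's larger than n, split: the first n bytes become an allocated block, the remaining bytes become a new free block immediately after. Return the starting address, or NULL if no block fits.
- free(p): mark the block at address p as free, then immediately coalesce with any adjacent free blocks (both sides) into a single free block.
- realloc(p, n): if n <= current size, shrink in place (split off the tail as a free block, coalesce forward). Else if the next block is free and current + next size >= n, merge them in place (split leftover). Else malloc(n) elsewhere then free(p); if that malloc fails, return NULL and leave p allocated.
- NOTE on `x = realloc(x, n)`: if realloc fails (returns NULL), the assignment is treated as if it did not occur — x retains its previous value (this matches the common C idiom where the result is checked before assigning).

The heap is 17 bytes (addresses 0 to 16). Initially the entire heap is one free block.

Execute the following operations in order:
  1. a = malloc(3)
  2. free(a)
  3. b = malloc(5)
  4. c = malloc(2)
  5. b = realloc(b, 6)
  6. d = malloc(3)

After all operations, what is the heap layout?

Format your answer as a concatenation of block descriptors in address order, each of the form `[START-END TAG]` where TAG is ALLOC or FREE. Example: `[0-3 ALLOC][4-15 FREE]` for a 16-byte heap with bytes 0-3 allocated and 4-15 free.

Op 1: a = malloc(3) -> a = 0; heap: [0-2 ALLOC][3-16 FREE]
Op 2: free(a) -> (freed a); heap: [0-16 FREE]
Op 3: b = malloc(5) -> b = 0; heap: [0-4 ALLOC][5-16 FREE]
Op 4: c = malloc(2) -> c = 5; heap: [0-4 ALLOC][5-6 ALLOC][7-16 FREE]
Op 5: b = realloc(b, 6) -> b = 7; heap: [0-4 FREE][5-6 ALLOC][7-12 ALLOC][13-16 FREE]
Op 6: d = malloc(3) -> d = 0; heap: [0-2 ALLOC][3-4 FREE][5-6 ALLOC][7-12 ALLOC][13-16 FREE]

Answer: [0-2 ALLOC][3-4 FREE][5-6 ALLOC][7-12 ALLOC][13-16 FREE]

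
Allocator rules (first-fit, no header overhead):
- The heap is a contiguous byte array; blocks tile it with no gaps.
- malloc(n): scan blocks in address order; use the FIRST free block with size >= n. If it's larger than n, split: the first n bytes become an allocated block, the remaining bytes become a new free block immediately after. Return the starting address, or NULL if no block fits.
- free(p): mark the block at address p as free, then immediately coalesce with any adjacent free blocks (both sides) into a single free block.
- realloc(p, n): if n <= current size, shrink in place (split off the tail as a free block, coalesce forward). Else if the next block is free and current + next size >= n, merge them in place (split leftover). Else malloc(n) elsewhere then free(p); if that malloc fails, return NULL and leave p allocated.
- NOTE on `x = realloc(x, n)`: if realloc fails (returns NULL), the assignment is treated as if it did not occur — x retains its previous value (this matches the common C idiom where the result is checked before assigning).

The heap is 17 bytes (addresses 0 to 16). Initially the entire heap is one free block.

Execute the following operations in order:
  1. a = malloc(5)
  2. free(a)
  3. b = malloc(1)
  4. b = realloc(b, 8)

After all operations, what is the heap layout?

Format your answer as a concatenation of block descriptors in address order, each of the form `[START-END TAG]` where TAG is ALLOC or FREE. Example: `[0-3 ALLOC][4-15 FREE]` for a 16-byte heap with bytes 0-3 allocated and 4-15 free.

Op 1: a = malloc(5) -> a = 0; heap: [0-4 ALLOC][5-16 FREE]
Op 2: free(a) -> (freed a); heap: [0-16 FREE]
Op 3: b = malloc(1) -> b = 0; heap: [0-0 ALLOC][1-16 FREE]
Op 4: b = realloc(b, 8) -> b = 0; heap: [0-7 ALLOC][8-16 FREE]

Answer: [0-7 ALLOC][8-16 FREE]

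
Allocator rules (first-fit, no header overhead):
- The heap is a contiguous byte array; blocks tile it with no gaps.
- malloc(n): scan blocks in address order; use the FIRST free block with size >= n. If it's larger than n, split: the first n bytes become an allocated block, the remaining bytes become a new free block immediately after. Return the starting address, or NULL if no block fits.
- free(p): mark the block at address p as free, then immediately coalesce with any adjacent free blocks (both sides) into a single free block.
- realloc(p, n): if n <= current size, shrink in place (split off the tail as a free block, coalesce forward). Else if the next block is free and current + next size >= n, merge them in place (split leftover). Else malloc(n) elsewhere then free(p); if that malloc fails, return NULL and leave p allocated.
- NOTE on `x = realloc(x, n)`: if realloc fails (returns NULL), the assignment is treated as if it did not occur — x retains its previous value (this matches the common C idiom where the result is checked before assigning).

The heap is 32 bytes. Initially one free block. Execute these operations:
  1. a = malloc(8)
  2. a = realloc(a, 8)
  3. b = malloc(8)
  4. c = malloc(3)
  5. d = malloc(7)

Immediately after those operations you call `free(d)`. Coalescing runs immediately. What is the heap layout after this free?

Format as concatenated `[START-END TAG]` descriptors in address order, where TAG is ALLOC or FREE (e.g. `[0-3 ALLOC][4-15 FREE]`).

Answer: [0-7 ALLOC][8-15 ALLOC][16-18 ALLOC][19-31 FREE]

Derivation:
Op 1: a = malloc(8) -> a = 0; heap: [0-7 ALLOC][8-31 FREE]
Op 2: a = realloc(a, 8) -> a = 0; heap: [0-7 ALLOC][8-31 FREE]
Op 3: b = malloc(8) -> b = 8; heap: [0-7 ALLOC][8-15 ALLOC][16-31 FREE]
Op 4: c = malloc(3) -> c = 16; heap: [0-7 ALLOC][8-15 ALLOC][16-18 ALLOC][19-31 FREE]
Op 5: d = malloc(7) -> d = 19; heap: [0-7 ALLOC][8-15 ALLOC][16-18 ALLOC][19-25 ALLOC][26-31 FREE]
free(d): d = 19 -> block [19-25 ALLOC]; mark free, coalesce with adjacent free neighbors -> [0-7 ALLOC][8-15 ALLOC][16-18 ALLOC][19-31 FREE]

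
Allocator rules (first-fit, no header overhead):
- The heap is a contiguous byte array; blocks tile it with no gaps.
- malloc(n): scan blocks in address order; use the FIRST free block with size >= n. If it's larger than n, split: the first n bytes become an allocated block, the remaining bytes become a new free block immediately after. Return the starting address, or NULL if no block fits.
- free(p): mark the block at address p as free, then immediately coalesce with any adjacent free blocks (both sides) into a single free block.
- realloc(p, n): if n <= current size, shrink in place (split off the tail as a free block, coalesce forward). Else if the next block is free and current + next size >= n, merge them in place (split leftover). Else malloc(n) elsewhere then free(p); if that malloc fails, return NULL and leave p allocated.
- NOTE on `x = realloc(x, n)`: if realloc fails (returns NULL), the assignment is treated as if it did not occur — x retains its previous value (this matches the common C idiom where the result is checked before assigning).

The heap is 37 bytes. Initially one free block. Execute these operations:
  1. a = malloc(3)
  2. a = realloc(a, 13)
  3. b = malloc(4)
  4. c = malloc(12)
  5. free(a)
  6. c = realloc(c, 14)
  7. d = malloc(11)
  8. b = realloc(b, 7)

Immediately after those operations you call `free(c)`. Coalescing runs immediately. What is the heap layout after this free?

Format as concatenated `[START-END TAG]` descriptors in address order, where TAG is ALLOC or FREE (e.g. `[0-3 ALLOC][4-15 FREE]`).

Answer: [0-10 ALLOC][11-12 FREE][13-16 ALLOC][17-36 FREE]

Derivation:
Op 1: a = malloc(3) -> a = 0; heap: [0-2 ALLOC][3-36 FREE]
Op 2: a = realloc(a, 13) -> a = 0; heap: [0-12 ALLOC][13-36 FREE]
Op 3: b = malloc(4) -> b = 13; heap: [0-12 ALLOC][13-16 ALLOC][17-36 FREE]
Op 4: c = malloc(12) -> c = 17; heap: [0-12 ALLOC][13-16 ALLOC][17-28 ALLOC][29-36 FREE]
Op 5: free(a) -> (freed a); heap: [0-12 FREE][13-16 ALLOC][17-28 ALLOC][29-36 FREE]
Op 6: c = realloc(c, 14) -> c = 17; heap: [0-12 FREE][13-16 ALLOC][17-30 ALLOC][31-36 FREE]
Op 7: d = malloc(11) -> d = 0; heap: [0-10 ALLOC][11-12 FREE][13-16 ALLOC][17-30 ALLOC][31-36 FREE]
Op 8: b = realloc(b, 7) -> NULL (b unchanged); heap: [0-10 ALLOC][11-12 FREE][13-16 ALLOC][17-30 ALLOC][31-36 FREE]
free(c): c = 17 -> block [17-30 ALLOC]; mark free, coalesce with adjacent free neighbors -> [0-10 ALLOC][11-12 FREE][13-16 ALLOC][17-36 FREE]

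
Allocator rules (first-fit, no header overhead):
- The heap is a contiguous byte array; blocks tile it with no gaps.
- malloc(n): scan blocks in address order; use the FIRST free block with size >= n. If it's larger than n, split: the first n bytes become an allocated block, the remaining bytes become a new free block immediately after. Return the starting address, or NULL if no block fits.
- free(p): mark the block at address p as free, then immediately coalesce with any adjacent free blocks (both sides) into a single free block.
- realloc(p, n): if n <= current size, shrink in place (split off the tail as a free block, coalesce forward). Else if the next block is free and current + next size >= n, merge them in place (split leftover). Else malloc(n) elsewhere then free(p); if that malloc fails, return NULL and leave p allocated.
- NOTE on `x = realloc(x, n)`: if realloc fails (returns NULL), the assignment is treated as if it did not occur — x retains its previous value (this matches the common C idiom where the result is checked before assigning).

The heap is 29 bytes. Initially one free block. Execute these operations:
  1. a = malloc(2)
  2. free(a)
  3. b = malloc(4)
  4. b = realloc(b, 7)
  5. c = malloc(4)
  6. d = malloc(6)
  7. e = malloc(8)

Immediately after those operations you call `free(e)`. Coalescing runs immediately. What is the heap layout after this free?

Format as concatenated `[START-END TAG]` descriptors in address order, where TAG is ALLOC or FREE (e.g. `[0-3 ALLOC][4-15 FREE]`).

Op 1: a = malloc(2) -> a = 0; heap: [0-1 ALLOC][2-28 FREE]
Op 2: free(a) -> (freed a); heap: [0-28 FREE]
Op 3: b = malloc(4) -> b = 0; heap: [0-3 ALLOC][4-28 FREE]
Op 4: b = realloc(b, 7) -> b = 0; heap: [0-6 ALLOC][7-28 FREE]
Op 5: c = malloc(4) -> c = 7; heap: [0-6 ALLOC][7-10 ALLOC][11-28 FREE]
Op 6: d = malloc(6) -> d = 11; heap: [0-6 ALLOC][7-10 ALLOC][11-16 ALLOC][17-28 FREE]
Op 7: e = malloc(8) -> e = 17; heap: [0-6 ALLOC][7-10 ALLOC][11-16 ALLOC][17-24 ALLOC][25-28 FREE]
free(e): e = 17 -> block [17-24 ALLOC]; mark free, coalesce with adjacent free neighbors -> [0-6 ALLOC][7-10 ALLOC][11-16 ALLOC][17-28 FREE]

Answer: [0-6 ALLOC][7-10 ALLOC][11-16 ALLOC][17-28 FREE]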